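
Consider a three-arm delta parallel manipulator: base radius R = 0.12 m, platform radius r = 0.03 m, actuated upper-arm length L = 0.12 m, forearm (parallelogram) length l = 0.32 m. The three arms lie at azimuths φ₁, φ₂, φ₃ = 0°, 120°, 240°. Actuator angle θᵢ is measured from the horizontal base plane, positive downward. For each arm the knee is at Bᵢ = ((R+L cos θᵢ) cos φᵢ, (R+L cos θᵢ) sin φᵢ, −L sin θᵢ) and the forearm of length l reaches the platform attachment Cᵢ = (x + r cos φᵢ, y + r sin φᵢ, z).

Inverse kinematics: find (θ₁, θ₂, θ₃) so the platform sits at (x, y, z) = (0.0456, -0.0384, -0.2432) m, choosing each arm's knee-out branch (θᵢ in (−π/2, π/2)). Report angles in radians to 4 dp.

θ₁ = -0.2620, θ₂ = 0.4362, θ₃ = 0.0002

φ1=0.0° → target in arm frame (0.0456, -0.0384)
  A=0.0444, B=-0.2432, C=(l²−L²−A²−y'²−z²)/(2L)=0.1059
  θ1 = atan2(B,A) + arccos(C/0.2472) = -0.2620
φ2=120.0° → target in arm frame (-0.0561, -0.0203)
  A cos θ + B sin θ = C:  0.1461·cos θ + -0.2432·sin θ = 0.0296
  γ=atan2(-0.2432,0.1461)=-1.0300;  ψ=arccos(0.1044)=1.4662;  θ2=γ+ψ≈0.4362
arm 3 (φ=240.0°): x'=0.0105, y'=0.0587
  A cos θ + B sin θ = C:  0.0795·cos θ + -0.2432·sin θ = 0.0795
  γ=atan2(-0.2432,0.0795)=-1.2547;  ψ=arccos(0.3107)=1.2548;  θ3=γ+ψ≈0.0002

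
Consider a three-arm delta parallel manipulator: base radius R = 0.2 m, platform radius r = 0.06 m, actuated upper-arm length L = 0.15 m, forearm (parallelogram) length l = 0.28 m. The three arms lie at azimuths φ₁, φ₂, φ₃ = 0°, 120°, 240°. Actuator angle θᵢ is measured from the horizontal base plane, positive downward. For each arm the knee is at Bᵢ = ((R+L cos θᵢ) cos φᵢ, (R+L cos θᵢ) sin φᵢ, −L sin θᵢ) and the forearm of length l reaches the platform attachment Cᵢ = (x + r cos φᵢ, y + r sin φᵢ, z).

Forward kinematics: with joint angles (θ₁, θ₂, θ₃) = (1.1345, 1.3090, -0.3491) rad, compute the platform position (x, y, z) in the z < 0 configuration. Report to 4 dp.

(-0.0458, -0.1193, -0.1812)

φ1=0.0°: virtual centre (0.2034, 0.0000, -0.1359), radius l
φ2=120.0°: virtual centre (-0.0894, 0.1549, -0.1449), radius l
arm 3 at φ=240.0°: (R−r)+L cos θ3 = 0.2810;  centre 3 = (-0.1405, -0.2433, 0.0513)
subtract pairs → two planes through P
plane₁₂: -0.5856x+0.3097y+-0.0179z = -0.0069
det = 0.4980;  x = -0.0068+0.2155z,  y = -0.0350+0.4651z
into |P−centre ₁|² = l²: 1.2627z² + 0.1487z + -0.0145 = 0;  Δ = 0.0954;  z = -0.1812 or 0.0634 → z<0 root = -0.1812
x = -0.0458, y = -0.1193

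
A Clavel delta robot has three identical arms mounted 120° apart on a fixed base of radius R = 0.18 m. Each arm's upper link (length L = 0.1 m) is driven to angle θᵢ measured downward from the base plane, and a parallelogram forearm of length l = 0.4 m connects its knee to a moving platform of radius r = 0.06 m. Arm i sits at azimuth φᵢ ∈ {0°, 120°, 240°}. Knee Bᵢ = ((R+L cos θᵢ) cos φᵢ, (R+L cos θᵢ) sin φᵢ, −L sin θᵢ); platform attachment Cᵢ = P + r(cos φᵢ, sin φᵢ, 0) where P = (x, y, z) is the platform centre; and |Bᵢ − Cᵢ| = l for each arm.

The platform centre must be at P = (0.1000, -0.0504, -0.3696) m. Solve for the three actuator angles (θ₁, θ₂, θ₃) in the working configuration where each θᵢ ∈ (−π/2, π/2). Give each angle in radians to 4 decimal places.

θ₁ = -0.0877, θ₂ = 0.9596, θ₃ = 0.5235

rotate P by −φ1: (0.1000, -0.0504, -0.3696)
  A=0.0200, B=-0.3696, C=(l²−L²−A²−y'²−z²)/(2L)=0.0523
  √(A²+B²)=0.3701;  θ1 = -1.5167+1.4291 ≈ -0.0877
arm 2 (φ=120.0°): x'=-0.0936, y'=-0.0614
  e−x'=0.2136;  (l²−L²−(e−x')²−y'²−z²)/2L = -0.1801
  θ2 = atan2(B,A) + arccos(C/0.4269) = 0.9596
arm 3 (φ=240.0°): x'=-0.0064, y'=0.1118
  e−x'=0.1264;  (l²−L²−(e−x')²−y'²−z²)/2L = -0.0753
  γ=atan2(-0.3696,0.1264)=-1.2414;  ψ=arccos(-0.1929)=1.7649;  θ3=γ+ψ≈0.5235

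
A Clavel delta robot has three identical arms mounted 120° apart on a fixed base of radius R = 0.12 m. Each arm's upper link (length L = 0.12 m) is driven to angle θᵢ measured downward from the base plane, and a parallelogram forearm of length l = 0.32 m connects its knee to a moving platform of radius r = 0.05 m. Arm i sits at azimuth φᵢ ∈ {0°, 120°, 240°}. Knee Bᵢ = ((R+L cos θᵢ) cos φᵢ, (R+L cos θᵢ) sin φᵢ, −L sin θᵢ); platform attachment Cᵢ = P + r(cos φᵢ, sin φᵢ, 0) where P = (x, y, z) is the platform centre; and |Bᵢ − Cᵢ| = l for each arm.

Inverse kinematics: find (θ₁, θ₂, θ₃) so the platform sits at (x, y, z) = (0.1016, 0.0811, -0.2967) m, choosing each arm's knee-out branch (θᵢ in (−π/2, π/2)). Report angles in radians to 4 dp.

θ₁ = 0.0003, θ₂ = 0.4365, θ₃ = 1.0476

arm 1 (φ=0.0°): x'=0.1016, y'=0.0811
  e−x'=-0.0316;  (l²−L²−(e−x')²−y'²−z²)/2L = -0.0317
  √(A²+B²)=0.2984;  θ1 = -1.6769+1.6772 ≈ 0.0003
φ2=120.0° → target in arm frame (0.0194, -0.1285)
  A=0.0506, B=-0.2967, C=(l²−L²−A²−y'²−z²)/(2L)=-0.0796
  θ2 = atan2(B,A) + arccos(C/0.3010) = 0.4365
rotate P by −φ3: (-0.1210, 0.0474, -0.2967)
  A=0.1910, B=-0.2967, C=(l²−L²−A²−y'²−z²)/(2L)=-0.1616
  γ=atan2(-0.2967,0.1910)=-0.9987;  ψ=arccos(-0.4578)=2.0464;  θ3=γ+ψ≈1.0476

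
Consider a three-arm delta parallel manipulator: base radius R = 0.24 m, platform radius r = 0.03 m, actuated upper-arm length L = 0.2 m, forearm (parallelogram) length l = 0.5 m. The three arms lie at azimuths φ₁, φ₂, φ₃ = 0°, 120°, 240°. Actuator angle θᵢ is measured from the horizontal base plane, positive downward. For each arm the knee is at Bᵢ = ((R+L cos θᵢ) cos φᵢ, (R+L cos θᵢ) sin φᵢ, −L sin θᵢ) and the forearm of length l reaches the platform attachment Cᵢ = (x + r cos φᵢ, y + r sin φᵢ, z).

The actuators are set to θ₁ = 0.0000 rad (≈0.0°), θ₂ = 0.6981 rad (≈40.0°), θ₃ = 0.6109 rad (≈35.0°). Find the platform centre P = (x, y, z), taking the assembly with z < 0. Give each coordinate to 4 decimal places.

arm 1 at φ=0.0°: (R−r)+L cos θ1 = 0.4100;  S1 = (0.4100, 0.0000, 0.0000)
arm 2 at φ=120.0°: (R−r)+L cos θ2 = 0.3632;  S2 = (-0.1816, 0.3146, -0.1286)
φ3=240.0°: virtual centre (-0.1869, -0.3237, -0.1147), radius l
|S₂|²−|S₁|² = -0.0197;  |S₃|²−|S₁|² = -0.0152
[-1.1832 0.6291 -0.2571]·P = -0.0197;  [-1.1938 -0.6475 -0.2294]·P = -0.0152
Cramer: x(z) = 0.0147-0.2049z;  y(z) = -0.0036+0.0234z
sphere 1 gives Az²+Bz+C=0 with A=1.0425, B=0.1618, C=-0.0937;  B²−4AC=0.4170;  roots -0.3873, 0.2321;  negative root z = -0.3873
x = 0.0940, y = -0.0127

(0.0940, -0.0127, -0.3873)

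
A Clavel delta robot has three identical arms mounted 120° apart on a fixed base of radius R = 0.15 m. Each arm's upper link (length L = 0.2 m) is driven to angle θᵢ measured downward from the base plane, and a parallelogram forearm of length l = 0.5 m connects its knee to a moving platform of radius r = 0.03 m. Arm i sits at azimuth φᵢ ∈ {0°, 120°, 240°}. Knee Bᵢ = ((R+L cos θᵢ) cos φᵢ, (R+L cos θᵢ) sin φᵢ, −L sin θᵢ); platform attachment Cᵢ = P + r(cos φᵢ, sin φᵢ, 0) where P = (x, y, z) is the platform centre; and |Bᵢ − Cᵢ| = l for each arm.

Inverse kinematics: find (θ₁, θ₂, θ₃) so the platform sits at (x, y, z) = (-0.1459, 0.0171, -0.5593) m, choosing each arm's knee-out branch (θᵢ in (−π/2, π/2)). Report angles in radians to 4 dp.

rotate P by −φ1: (-0.1459, 0.0171, -0.5593)
  A cos θ + B sin θ = C:  0.2659·cos θ + -0.5593·sin θ = -0.4345
  θ1 = atan2(B,A) + arccos(C/0.6193) = 1.2215
arm 2 (φ=120.0°): x'=0.0878, y'=0.1178
  A=0.0322, B=-0.5593, C=(l²−L²−A²−y'²−z²)/(2L)=-0.2943
  γ=atan2(-0.5593,0.0322)=-1.5132;  ψ=arccos(-0.5254)=2.1240;  θ2=γ+ψ≈0.6107
arm 3 (φ=240.0°): x'=0.0581, y'=-0.1349
  A=0.0619, B=-0.5593, C=(l²−L²−A²−y'²−z²)/(2L)=-0.3121
  γ=atan2(-0.5593,0.0619)=-1.4606;  ψ=arccos(-0.5546)=2.1587;  θ3=γ+ψ≈0.6981

θ₁ = 1.2215, θ₂ = 0.6107, θ₃ = 0.6981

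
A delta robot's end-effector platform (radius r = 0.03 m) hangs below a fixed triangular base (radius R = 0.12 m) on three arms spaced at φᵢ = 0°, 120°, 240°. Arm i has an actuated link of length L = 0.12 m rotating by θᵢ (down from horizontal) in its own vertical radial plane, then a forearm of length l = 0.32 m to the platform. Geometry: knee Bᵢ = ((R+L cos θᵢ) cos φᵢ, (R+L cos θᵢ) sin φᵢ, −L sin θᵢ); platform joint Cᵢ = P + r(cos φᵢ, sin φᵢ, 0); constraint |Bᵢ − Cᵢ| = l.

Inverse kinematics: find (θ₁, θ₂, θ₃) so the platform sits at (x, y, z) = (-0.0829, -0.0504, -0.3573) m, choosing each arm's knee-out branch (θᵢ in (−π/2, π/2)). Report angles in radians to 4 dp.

θ₁ = 1.3091, θ₂ = 0.9602, θ₃ = 0.5236

φ1=0.0° → target in arm frame (-0.0829, -0.0504)
  A=0.1729, B=-0.3573, C=(l²−L²−A²−y'²−z²)/(2L)=-0.3004
  γ=atan2(-0.3573,0.1729)=-1.1201;  ψ=arccos(-0.7568)=2.4292;  θ1=γ+ψ≈1.3091
arm 2 (φ=120.0°): x'=-0.0022, y'=0.0970
  e−x'=0.0922;  (l²−L²−(e−x')²−y'²−z²)/2L = -0.2399
  √(A²+B²)=0.3690;  θ2 = -1.3183+2.2785 ≈ 0.9602
rotate P by −φ3: (0.0851, -0.0466, -0.3573)
  A=0.0049, B=-0.3573, C=(l²−L²−A²−y'²−z²)/(2L)=-0.1744
  √(A²+B²)=0.3573;  θ3 = -1.5571+2.0807 ≈ 0.5236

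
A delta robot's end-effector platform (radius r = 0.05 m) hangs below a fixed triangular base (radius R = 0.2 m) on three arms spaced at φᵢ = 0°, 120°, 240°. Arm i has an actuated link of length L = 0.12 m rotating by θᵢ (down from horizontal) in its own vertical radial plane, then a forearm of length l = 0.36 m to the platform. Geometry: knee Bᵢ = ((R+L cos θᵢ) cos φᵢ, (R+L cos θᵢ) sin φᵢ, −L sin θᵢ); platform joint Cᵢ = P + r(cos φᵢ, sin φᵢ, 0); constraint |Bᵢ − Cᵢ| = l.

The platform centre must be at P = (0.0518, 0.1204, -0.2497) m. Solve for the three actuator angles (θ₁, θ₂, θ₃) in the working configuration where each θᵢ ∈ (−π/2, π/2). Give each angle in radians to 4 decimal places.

arm 1 (φ=0.0°): x'=0.0518, y'=0.1204
  A cos θ + B sin θ = C:  0.0982·cos θ + -0.2497·sin θ = 0.1196
  θ1 = atan2(B,A) + arccos(C/0.2683) = -0.0874
rotate P by −φ2: (0.0784, -0.1051, -0.2497)
  A cos θ + B sin θ = C:  0.0716·cos θ + -0.2497·sin θ = 0.1528
  γ=atan2(-0.2497,0.0716)=-1.2914;  ψ=arccos(0.5884)=0.9418;  θ2=γ+ψ≈-0.3497
rotate P by −φ3: (-0.1302, -0.0153, -0.2497)
  e−x'=0.2802;  (l²−L²−(e−x')²−y'²−z²)/2L = -0.1078
  √(A²+B²)=0.3753;  θ3 = -0.7280+1.8622 ≈ 1.1343

θ₁ = -0.0874, θ₂ = -0.3497, θ₃ = 1.1343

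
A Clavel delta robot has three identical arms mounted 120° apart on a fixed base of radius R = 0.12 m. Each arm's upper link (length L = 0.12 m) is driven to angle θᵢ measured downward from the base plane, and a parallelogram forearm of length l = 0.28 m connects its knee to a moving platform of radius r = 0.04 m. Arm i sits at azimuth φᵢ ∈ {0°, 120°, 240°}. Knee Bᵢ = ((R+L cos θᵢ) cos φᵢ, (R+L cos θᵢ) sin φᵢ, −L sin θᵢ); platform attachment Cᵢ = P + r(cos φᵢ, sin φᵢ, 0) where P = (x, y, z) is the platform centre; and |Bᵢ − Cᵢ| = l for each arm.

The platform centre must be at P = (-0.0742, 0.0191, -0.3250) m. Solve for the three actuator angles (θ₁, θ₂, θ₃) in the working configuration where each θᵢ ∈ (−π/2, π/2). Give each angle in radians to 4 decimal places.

θ₁ = 1.3091, θ₂ = 0.6985, θ₃ = 0.8731

arm 1 (φ=0.0°): x'=-0.0742, y'=0.0191
  A=0.1542, B=-0.3250, C=(l²−L²−A²−y'²−z²)/(2L)=-0.2740
  γ=atan2(-0.3250,0.1542)=-1.1278;  ψ=arccos(-0.7618)=2.4368;  θ1=γ+ψ≈1.3091
φ2=120.0° → target in arm frame (0.0536, 0.0547)
  A cos θ + B sin θ = C:  0.0264·cos θ + -0.3250·sin θ = -0.1888
  θ2 = atan2(B,A) + arccos(C/0.3261) = 0.6985
φ3=240.0° → target in arm frame (0.0206, -0.0738)
  A=0.0594, B=-0.3250, C=(l²−L²−A²−y'²−z²)/(2L)=-0.2109
  γ=atan2(-0.3250,0.0594)=-1.3899;  ψ=arccos(-0.6382)=2.2630;  θ3=γ+ψ≈0.8731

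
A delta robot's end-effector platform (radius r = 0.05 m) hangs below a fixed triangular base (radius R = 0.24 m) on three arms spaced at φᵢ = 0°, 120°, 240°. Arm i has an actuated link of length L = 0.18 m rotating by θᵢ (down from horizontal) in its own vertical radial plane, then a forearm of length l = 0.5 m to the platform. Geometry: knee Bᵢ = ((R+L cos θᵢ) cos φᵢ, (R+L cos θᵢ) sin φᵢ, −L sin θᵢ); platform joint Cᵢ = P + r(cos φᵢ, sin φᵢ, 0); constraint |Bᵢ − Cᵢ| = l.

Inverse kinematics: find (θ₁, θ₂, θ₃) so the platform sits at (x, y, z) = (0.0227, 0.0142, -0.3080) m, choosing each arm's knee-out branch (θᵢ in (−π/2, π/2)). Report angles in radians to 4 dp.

rotate P by −φ1: (0.0227, 0.0142, -0.3080)
  e−x'=0.1673;  (l²−L²−(e−x')²−y'²−z²)/2L = 0.2626
  γ=atan2(-0.3080,0.1673)=-1.0732;  ψ=arccos(0.7493)=0.7238;  θ1=γ+ψ≈-0.3494
arm 2 (φ=120.0°): x'=0.0009, y'=-0.0268
  A=0.1891, B=-0.3080, C=(l²−L²−A²−y'²−z²)/(2L)=0.2397
  γ=atan2(-0.3080,0.1891)=-1.0203;  ψ=arccos(0.6632)=0.8458;  θ2=γ+ψ≈-0.1745
φ3=240.0° → target in arm frame (-0.0236, 0.0126)
  A cos θ + B sin θ = C:  0.2136·cos θ + -0.3080·sin θ = 0.2137
  θ3 = atan2(B,A) + arccos(C/0.3748) = -0.0002

θ₁ = -0.3494, θ₂ = -0.1745, θ₃ = -0.0002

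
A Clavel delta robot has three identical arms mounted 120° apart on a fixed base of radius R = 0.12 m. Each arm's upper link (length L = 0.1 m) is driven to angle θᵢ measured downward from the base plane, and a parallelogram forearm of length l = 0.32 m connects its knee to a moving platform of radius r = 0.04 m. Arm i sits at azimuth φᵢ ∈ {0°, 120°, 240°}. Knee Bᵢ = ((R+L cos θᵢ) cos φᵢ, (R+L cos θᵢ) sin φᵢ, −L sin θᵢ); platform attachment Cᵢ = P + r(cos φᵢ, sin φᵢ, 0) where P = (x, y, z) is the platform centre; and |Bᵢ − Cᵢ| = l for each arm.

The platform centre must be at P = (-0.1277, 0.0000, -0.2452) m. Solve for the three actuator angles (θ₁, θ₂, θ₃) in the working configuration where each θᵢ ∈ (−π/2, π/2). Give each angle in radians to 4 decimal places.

θ₁ = 0.8726, θ₂ = -0.3486, θ₃ = -0.3486

φ1=0.0° → target in arm frame (-0.1277, 0.0000)
  A=0.2077, B=-0.2452, C=(l²−L²−A²−y'²−z²)/(2L)=-0.0543
  θ1 = atan2(B,A) + arccos(C/0.3213) = 0.8726
rotate P by −φ2: (0.0638, 0.1106, -0.2452)
  A=0.0162, B=-0.2452, C=(l²−L²−A²−y'²−z²)/(2L)=0.0989
  √(A²+B²)=0.2457;  θ2 = -1.5050+1.1565 ≈ -0.3486
φ3=240.0° → target in arm frame (0.0639, -0.1106)
  A=0.0161, B=-0.2452, C=(l²−L²−A²−y'²−z²)/(2L)=0.0989
  √(A²+B²)=0.2457;  θ3 = -1.5050+1.1565 ≈ -0.3486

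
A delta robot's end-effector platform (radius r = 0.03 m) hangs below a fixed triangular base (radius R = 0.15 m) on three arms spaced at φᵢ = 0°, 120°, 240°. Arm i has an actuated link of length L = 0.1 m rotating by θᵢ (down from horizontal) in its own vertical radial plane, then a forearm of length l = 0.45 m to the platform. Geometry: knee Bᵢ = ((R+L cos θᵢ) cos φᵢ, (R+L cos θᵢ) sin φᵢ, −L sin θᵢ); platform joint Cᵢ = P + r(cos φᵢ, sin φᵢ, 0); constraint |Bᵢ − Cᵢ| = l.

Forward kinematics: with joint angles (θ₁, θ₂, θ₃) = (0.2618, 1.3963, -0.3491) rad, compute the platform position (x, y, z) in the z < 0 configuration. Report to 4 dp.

S1 = (0.2166·cos0.0°, 0.2166·sin0.0°, -0.0259) = (0.2166, 0.0000, -0.0259)
arm 2 at φ=120.0°: (R−r)+L cos θ2 = 0.1374;  S2 = (-0.0687, 0.1190, -0.0985)
S3 = (0.2140·cos240.0°, 0.2140·sin240.0°, 0.0342) = (-0.1070, -0.1853, 0.0342)
|S₂|²−|S₁|² = -0.0190;  |S₃|²−|S₁|² = -0.0006
[-0.5705 0.2379 -0.1452]·P = -0.0190;  [-0.6472 -0.3706 0.1202]·P = -0.0006
Cramer: x(z) = 0.0197-0.0690z;  y(z) = -0.0327+0.4448z
sphere 1 gives Az²+Bz+C=0 with A=1.2026, B=0.0499, C=-0.1620;  B²−4AC=0.7817;  roots -0.3883, 0.3469;  negative root z = -0.3883
x = 0.0465, y = -0.2054

(0.0465, -0.2054, -0.3883)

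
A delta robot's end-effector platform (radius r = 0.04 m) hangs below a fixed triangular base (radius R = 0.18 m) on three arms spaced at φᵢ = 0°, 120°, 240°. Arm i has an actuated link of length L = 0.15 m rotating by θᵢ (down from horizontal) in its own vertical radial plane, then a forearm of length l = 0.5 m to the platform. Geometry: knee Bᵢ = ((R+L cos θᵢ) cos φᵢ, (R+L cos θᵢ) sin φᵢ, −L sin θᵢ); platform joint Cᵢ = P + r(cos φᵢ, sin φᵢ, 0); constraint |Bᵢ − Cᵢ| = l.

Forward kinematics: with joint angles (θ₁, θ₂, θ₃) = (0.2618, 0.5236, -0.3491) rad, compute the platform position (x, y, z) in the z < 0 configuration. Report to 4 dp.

(-0.0222, -0.1133, -0.4168)

φ1=0.0°: virtual centre (0.2849, 0.0000, -0.0388), radius l
arm 2 at φ=120.0°: ρ2 = 0.2699;  centre 2 = (-0.1350, 0.2337, -0.0750)
arm 3 at φ=240.0°: ρ3 = 0.2810;  centre 3 = (-0.1405, -0.2433, 0.0513)
eliminate P² terms by subtracting sphere 1 from 2 and 3
[-0.8397 0.4675 -0.0724]·P = -0.0042;  [-0.8507 -0.4866 0.1803]·P = -0.0011
det = 0.8063;  x = 0.0032+0.0608z,  y = -0.0033+0.2641z
quadratic in z: (1.0734)z²+(0.0416)z+(-0.1691)=0, √Δ=0.8532 → z ∈ {-0.4168, 0.3780}; z = -0.4168 (taking z<0)
x = -0.0222, y = -0.1133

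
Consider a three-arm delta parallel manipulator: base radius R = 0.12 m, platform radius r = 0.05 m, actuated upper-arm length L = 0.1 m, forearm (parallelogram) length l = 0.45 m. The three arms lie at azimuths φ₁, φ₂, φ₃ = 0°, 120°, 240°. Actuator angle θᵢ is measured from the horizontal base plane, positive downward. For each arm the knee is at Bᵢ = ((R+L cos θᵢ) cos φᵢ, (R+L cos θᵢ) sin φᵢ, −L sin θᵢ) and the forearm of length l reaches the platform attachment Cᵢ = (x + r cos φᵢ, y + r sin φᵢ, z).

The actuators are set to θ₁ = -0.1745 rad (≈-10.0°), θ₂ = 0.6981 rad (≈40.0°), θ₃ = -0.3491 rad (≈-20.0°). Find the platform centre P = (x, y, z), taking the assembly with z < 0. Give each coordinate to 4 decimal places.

(0.0600, -0.1502, -0.3927)

O1 = (0.1685·cos0.0°, 0.1685·sin0.0°, 0.0174) = (0.1685, 0.0000, 0.0174)
φ2=120.0°: virtual centre (-0.0733, 0.1270, -0.0643), radius l
O3 = (0.1640·cos240.0°, 0.1640·sin240.0°, 0.0342) = (-0.0820, -0.1420, 0.0342)
eliminate P² terms by subtracting sphere 1 from 2 and 3
plane₁₂: -0.4836x+0.2539y+-0.1633z = -0.0031
Cramer: x(z) = 0.0039-0.1430z;  y(z) = -0.0046+0.3708z
into |P−O₁|² = l²: 1.1579z² + 0.0089z + -0.1751 = 0;  Δ = 0.8110;  z = -0.3927 or 0.3850 → z<0 root = -0.3927
x = 0.0600, y = -0.1502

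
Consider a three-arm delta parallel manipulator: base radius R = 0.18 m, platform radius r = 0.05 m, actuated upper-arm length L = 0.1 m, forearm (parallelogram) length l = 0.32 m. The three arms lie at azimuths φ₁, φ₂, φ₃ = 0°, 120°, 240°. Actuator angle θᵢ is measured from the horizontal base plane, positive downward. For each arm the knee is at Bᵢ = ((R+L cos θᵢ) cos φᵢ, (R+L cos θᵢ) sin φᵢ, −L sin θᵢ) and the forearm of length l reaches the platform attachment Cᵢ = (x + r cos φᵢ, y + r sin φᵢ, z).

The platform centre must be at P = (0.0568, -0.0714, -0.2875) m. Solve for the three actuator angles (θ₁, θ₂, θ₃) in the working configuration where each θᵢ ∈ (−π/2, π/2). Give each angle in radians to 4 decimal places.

θ₁ = 0.2613, θ₂ = 1.2213, θ₃ = 0.4362

arm 1 (φ=0.0°): x'=0.0568, y'=-0.0714
  A cos θ + B sin θ = C:  0.0732·cos θ + -0.2875·sin θ = -0.0036
  θ1 = atan2(B,A) + arccos(C/0.2967) = 0.2613
φ2=120.0° → target in arm frame (-0.0902, -0.0135)
  e−x'=0.2202;  (l²−L²−(e−x')²−y'²−z²)/2L = -0.1947
  θ2 = atan2(B,A) + arccos(C/0.3622) = 1.2213
rotate P by −φ3: (0.0334, 0.0849, -0.2875)
  e−x'=0.0966;  (l²−L²−(e−x')²−y'²−z²)/2L = -0.0339
  γ=atan2(-0.2875,0.0966)=-1.2468;  ψ=arccos(-0.1119)=1.6829;  θ3=γ+ψ≈0.4362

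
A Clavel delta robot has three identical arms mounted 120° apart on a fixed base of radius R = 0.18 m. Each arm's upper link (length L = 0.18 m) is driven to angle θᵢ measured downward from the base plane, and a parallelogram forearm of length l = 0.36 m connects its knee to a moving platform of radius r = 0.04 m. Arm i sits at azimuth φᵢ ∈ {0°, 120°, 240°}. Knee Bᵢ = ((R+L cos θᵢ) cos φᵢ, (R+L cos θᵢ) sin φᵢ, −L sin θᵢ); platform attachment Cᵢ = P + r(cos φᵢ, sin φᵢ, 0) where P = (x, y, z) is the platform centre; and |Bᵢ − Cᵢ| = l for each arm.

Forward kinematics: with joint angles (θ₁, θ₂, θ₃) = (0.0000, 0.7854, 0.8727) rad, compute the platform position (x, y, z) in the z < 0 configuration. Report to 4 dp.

(0.1026, 0.0116, -0.2867)

arm 1 at φ=0.0°: (R−r)+L cos θ1 = 0.3200;  O1 = (0.3200, 0.0000, 0.0000)
φ2=120.0°: virtual centre (-0.1336, 0.2315, -0.1273), radius l
φ3=240.0°: virtual centre (-0.1278, -0.2214, -0.1379), radius l
eliminate P² terms by subtracting sphere 1 from 2 and 3
plane₁₂: -0.9073x+0.4629y+-0.2546z = -0.0148
Cramer: x(z) = 0.0182-0.2945z;  y(z) = 0.0038-0.0272z
sphere 1 gives Az²+Bz+C=0 with A=1.0874, B=0.1775, C=-0.0385;  B²−4AC=0.1990;  roots -0.2867, 0.1235;  negative root z = -0.2867
x = 0.1026, y = 0.0116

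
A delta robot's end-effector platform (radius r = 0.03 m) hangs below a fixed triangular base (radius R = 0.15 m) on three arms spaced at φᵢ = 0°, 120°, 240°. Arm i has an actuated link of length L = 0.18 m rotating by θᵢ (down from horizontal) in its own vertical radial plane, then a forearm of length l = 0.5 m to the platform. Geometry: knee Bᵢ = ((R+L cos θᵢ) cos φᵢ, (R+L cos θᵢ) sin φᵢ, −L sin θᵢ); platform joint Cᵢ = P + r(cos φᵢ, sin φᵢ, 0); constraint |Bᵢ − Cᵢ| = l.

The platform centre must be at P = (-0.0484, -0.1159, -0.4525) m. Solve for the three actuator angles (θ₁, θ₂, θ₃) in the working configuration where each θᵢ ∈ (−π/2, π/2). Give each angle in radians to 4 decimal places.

arm 1 (φ=0.0°): x'=-0.0484, y'=-0.1159
  e−x'=0.1684;  (l²−L²−(e−x')²−y'²−z²)/2L = -0.0804
  θ1 = atan2(B,A) + arccos(C/0.4828) = 0.5236
arm 2 (φ=120.0°): x'=-0.0762, y'=0.0999
  A=0.1962, B=-0.4525, C=(l²−L²−A²−y'²−z²)/(2L)=-0.0989
  √(A²+B²)=0.4932;  θ2 = -1.1617+1.7727 ≈ 0.6110
rotate P by −φ3: (0.1246, 0.0160, -0.4525)
  A cos θ + B sin θ = C:  -0.0046·cos θ + -0.4525·sin θ = 0.0349
  γ=atan2(-0.4525,-0.0046)=-1.5809;  ψ=arccos(0.0771)=1.4936;  θ3=γ+ψ≈-0.0873

θ₁ = 0.5236, θ₂ = 0.6110, θ₃ = -0.0873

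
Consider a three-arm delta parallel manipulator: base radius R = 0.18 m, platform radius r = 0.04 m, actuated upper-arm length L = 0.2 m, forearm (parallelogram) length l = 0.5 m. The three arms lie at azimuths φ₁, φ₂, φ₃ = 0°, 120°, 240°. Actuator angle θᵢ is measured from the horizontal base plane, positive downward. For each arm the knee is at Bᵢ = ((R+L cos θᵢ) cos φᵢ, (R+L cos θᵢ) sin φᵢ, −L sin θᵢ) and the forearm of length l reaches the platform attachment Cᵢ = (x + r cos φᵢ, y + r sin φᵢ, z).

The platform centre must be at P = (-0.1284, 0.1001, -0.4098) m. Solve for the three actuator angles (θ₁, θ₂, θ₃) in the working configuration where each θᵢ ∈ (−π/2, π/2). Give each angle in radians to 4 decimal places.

arm 1 (φ=0.0°): x'=-0.1284, y'=0.1001
  A cos θ + B sin θ = C:  0.2684·cos θ + -0.4098·sin θ = -0.1000
  √(A²+B²)=0.4899;  θ1 = -0.9909+1.7763 ≈ 0.7854
φ2=120.0° → target in arm frame (0.1509, 0.0611)
  A cos θ + B sin θ = C:  -0.0109·cos θ + -0.4098·sin θ = 0.0955
  θ2 = atan2(B,A) + arccos(C/0.4099) = -0.2617
arm 3 (φ=240.0°): x'=-0.0225, y'=-0.1612
  A=0.1625, B=-0.4098, C=(l²−L²−A²−y'²−z²)/(2L)=-0.0258
  γ=atan2(-0.4098,0.1625)=-1.1933;  ψ=arccos(-0.0586)=1.6295;  θ3=γ+ψ≈0.4362

θ₁ = 0.7854, θ₂ = -0.2617, θ₃ = 0.4362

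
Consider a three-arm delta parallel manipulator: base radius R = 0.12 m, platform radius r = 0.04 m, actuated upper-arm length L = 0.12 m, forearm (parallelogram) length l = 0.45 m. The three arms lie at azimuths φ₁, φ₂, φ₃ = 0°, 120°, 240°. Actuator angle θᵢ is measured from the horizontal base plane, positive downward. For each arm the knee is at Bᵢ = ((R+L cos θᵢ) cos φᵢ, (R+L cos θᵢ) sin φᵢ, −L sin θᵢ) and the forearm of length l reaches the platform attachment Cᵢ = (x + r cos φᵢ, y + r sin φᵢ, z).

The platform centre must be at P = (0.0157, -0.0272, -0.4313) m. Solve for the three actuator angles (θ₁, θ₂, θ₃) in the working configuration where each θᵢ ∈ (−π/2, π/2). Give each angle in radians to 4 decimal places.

θ₁ = 0.1747, θ₂ = 0.3496, θ₃ = 0.1747

rotate P by −φ1: (0.0157, -0.0272, -0.4313)
  A=0.0643, B=-0.4313, C=(l²−L²−A²−y'²−z²)/(2L)=-0.0116
  γ=atan2(-0.4313,0.0643)=-1.4228;  ψ=arccos(-0.0267)=1.5975;  θ1=γ+ψ≈0.1747
rotate P by −φ2: (-0.0314, 0.0000, -0.4313)
  e−x'=0.1114;  (l²−L²−(e−x')²−y'²−z²)/2L = -0.0430
  θ2 = atan2(B,A) + arccos(C/0.4455) = 0.3496
φ3=240.0° → target in arm frame (0.0157, 0.0272)
  e−x'=0.0643;  (l²−L²−(e−x')²−y'²−z²)/2L = -0.0116
  θ3 = atan2(B,A) + arccos(C/0.4361) = 0.1747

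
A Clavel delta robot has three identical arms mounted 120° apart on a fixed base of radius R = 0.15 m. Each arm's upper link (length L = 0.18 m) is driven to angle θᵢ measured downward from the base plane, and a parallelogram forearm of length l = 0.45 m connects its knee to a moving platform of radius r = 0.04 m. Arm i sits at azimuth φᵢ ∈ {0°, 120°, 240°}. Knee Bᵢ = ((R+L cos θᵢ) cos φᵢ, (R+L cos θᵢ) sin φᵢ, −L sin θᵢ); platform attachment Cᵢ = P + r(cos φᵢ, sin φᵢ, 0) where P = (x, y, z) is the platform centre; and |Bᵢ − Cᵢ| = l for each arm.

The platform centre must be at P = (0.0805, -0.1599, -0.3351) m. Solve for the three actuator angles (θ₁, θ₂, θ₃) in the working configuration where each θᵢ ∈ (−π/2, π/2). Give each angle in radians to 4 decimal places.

θ₁ = -0.1742, θ₂ = 0.8730, θ₃ = -0.2614

φ1=0.0° → target in arm frame (0.0805, -0.1599)
  e−x'=0.0295;  (l²−L²−(e−x')²−y'²−z²)/2L = 0.0871
  θ1 = atan2(B,A) + arccos(C/0.3364) = -0.1742
arm 2 (φ=120.0°): x'=-0.1787, y'=0.0102
  A=0.2887, B=-0.3351, C=(l²−L²−A²−y'²−z²)/(2L)=-0.0713
  √(A²+B²)=0.4423;  θ2 = -0.8596+1.7326 ≈ 0.8730
φ3=240.0° → target in arm frame (0.0982, 0.1497)
  A cos θ + B sin θ = C:  0.0118·cos θ + -0.3351·sin θ = 0.0980
  √(A²+B²)=0.3353;  θ3 = -1.5357+1.2743 ≈ -0.2614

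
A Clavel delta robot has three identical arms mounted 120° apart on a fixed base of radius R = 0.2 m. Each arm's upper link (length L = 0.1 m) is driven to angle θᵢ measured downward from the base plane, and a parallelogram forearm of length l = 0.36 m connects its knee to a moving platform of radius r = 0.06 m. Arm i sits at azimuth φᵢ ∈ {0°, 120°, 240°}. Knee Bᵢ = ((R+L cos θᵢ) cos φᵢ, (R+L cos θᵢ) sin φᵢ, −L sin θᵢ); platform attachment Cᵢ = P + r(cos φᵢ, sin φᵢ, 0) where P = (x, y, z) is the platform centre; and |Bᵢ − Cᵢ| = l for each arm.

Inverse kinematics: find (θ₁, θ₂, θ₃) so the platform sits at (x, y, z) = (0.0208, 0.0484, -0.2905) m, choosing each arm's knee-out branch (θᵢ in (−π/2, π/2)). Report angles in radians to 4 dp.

θ₁ = 0.0877, θ₂ = 0.0007, θ₃ = 0.6108

rotate P by −φ1: (0.0208, 0.0484, -0.2905)
  A=0.1192, B=-0.2905, C=(l²−L²−A²−y'²−z²)/(2L)=0.0933
  √(A²+B²)=0.3140;  θ1 = -1.1814+1.2691 ≈ 0.0877
arm 2 (φ=120.0°): x'=0.0315, y'=-0.0422
  e−x'=0.1085;  (l²−L²−(e−x')²−y'²−z²)/2L = 0.1083
  γ=atan2(-0.2905,0.1085)=-1.2134;  ψ=arccos(0.3492)=1.2140;  θ2=γ+ψ≈0.0007
φ3=240.0° → target in arm frame (-0.0523, -0.0062)
  A cos θ + B sin θ = C:  0.1923·cos θ + -0.2905·sin θ = -0.0091
  θ3 = atan2(B,A) + arccos(C/0.3484) = 0.6108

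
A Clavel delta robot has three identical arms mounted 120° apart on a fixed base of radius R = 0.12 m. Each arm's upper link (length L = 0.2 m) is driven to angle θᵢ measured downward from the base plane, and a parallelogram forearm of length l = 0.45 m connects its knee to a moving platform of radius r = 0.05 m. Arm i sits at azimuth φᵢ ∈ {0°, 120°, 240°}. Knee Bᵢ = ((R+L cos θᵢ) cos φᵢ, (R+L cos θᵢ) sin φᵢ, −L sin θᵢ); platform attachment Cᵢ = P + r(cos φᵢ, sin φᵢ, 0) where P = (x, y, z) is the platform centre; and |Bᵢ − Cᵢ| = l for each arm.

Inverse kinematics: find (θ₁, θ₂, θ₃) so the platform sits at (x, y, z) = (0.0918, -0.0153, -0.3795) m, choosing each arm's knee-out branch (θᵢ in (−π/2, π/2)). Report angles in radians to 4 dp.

φ1=0.0° → target in arm frame (0.0918, -0.0153)
  A=-0.0218, B=-0.3795, C=(l²−L²−A²−y'²−z²)/(2L)=0.0444
  √(A²+B²)=0.3801;  θ1 = -1.6282+1.4537 ≈ -0.1745
φ2=120.0° → target in arm frame (-0.0592, -0.0719)
  e−x'=0.1292;  (l²−L²−(e−x')²−y'²−z²)/2L = -0.0084
  √(A²+B²)=0.4009;  θ2 = -1.2428+1.5918 ≈ 0.3490
arm 3 (φ=240.0°): x'=-0.0326, y'=0.0872
  e−x'=0.1026;  (l²−L²−(e−x')²−y'²−z²)/2L = 0.0009
  √(A²+B²)=0.3931;  θ3 = -1.3066+1.5686 ≈ 0.2620

θ₁ = -0.1745, θ₂ = 0.3490, θ₃ = 0.2620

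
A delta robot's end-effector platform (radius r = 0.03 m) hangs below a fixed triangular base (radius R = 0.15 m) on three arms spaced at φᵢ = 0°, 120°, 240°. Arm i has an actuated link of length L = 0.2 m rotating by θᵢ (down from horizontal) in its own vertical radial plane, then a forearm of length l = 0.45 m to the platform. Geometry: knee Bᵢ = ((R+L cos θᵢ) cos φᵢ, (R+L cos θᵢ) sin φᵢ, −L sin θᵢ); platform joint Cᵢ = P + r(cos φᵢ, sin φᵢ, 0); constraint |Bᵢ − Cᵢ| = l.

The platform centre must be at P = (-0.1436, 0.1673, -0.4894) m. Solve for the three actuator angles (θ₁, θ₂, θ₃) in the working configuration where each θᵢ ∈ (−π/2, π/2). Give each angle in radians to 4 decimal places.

θ₁ = 1.3963, θ₂ = 0.2618, θ₃ = 1.2219

rotate P by −φ1: (-0.1436, 0.1673, -0.4894)
  e−x'=0.2636;  (l²−L²−(e−x')²−y'²−z²)/2L = -0.4362
  √(A²+B²)=0.5559;  θ1 = -1.0767+2.4731 ≈ 1.3963
rotate P by −φ2: (0.2167, 0.0407, -0.4894)
  A cos θ + B sin θ = C:  -0.0967·cos θ + -0.4894·sin θ = -0.2200
  γ=atan2(-0.4894,-0.0967)=-1.7658;  ψ=arccos(-0.4411)=2.0276;  θ2=γ+ψ≈0.2618
rotate P by −φ3: (-0.0731, -0.2080, -0.4894)
  e−x'=0.1931;  (l²−L²−(e−x')²−y'²−z²)/2L = -0.3939
  θ3 = atan2(B,A) + arccos(C/0.5261) = 1.2219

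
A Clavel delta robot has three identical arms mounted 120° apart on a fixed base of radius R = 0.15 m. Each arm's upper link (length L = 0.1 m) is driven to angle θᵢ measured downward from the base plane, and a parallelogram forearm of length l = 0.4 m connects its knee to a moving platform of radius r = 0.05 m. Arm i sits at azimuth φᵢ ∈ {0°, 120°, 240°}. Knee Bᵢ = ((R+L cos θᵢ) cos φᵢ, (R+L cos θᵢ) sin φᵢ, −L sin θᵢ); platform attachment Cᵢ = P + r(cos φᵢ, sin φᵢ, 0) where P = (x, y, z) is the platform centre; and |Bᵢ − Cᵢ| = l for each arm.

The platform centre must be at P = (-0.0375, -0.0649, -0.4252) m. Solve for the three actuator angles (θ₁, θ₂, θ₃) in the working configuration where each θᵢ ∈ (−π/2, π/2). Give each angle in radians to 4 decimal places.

θ₁ = 0.9603, θ₂ = 0.9601, θ₃ = 0.4366

arm 1 (φ=0.0°): x'=-0.0375, y'=-0.0649
  e−x'=0.1375;  (l²−L²−(e−x')²−y'²−z²)/2L = -0.2696
  θ1 = atan2(B,A) + arccos(C/0.4469) = 0.9603
rotate P by −φ2: (-0.0375, 0.0649, -0.4252)
  A cos θ + B sin θ = C:  0.1375·cos θ + -0.4252·sin θ = -0.2695
  √(A²+B²)=0.4469;  θ2 = -1.2581+2.2182 ≈ 0.9601
φ3=240.0° → target in arm frame (0.0750, 0.0000)
  A=0.0250, B=-0.4252, C=(l²−L²−A²−y'²−z²)/(2L)=-0.1571
  θ3 = atan2(B,A) + arccos(C/0.4259) = 0.4366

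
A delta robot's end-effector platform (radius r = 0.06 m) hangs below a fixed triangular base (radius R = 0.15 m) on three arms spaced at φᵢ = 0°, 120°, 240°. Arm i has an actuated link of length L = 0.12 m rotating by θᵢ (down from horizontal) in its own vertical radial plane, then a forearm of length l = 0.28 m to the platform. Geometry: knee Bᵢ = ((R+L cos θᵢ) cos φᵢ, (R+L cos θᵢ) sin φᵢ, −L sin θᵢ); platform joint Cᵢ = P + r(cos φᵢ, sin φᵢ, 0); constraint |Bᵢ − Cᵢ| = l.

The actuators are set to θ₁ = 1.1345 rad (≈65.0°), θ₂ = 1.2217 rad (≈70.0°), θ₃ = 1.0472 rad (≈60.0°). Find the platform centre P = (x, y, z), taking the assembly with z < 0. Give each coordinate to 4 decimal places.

φ1=0.0°: virtual centre (0.1407, 0.0000, -0.1088), radius l
arm 2 at φ=120.0°: e+L cos θ2 = 0.1310;  S2 = (-0.0655, 0.1135, -0.1128)
φ3=240.0°: virtual centre (-0.0750, -0.1299, -0.1039), radius l
subtract pairs → two planes through P
[-0.4125 0.2270 -0.0080]·P = -0.0017;  [-0.4314 -0.2598 0.0097]·P = 0.0017
det = 0.2051;  x = 0.0004+0.0006z,  y = -0.0070+0.0363z
quadratic in z: (1.0013)z²+(0.2169)z+(-0.0468)=0, √Δ=0.4843 → z ∈ {-0.3501, 0.1336}; z = -0.3501 (taking z<0)
x = 0.0002, y = -0.0197

(0.0002, -0.0197, -0.3501)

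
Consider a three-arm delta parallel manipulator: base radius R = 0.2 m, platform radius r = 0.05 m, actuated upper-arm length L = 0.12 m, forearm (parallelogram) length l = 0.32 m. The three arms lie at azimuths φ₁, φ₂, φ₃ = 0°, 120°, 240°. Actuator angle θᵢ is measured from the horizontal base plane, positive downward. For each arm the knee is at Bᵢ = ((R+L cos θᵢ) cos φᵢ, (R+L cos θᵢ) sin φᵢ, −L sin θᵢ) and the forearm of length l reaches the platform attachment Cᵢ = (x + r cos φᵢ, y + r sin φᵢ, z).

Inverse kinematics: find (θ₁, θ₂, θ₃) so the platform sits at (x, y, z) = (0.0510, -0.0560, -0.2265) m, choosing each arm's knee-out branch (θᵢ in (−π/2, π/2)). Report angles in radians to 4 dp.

rotate P by −φ1: (0.0510, -0.0560, -0.2265)
  A=0.0990, B=-0.2265, C=(l²−L²−A²−y'²−z²)/(2L)=0.0990
  θ1 = atan2(B,A) + arccos(C/0.2472) = 0.0000
rotate P by −φ2: (-0.0740, -0.0162, -0.2265)
  A=0.2240, B=-0.2265, C=(l²−L²−A²−y'²−z²)/(2L)=-0.0572
  γ=atan2(-0.2265,0.2240)=-0.7910;  ψ=arccos(-0.1797)=1.7515;  θ2=γ+ψ≈0.9605
φ3=240.0° → target in arm frame (0.0230, 0.0722)
  e−x'=0.1270;  (l²−L²−(e−x')²−y'²−z²)/2L = 0.0640
  √(A²+B²)=0.2597;  θ3 = -1.0598+1.3218 ≈ 0.2620

θ₁ = 0.0000, θ₂ = 0.9605, θ₃ = 0.2620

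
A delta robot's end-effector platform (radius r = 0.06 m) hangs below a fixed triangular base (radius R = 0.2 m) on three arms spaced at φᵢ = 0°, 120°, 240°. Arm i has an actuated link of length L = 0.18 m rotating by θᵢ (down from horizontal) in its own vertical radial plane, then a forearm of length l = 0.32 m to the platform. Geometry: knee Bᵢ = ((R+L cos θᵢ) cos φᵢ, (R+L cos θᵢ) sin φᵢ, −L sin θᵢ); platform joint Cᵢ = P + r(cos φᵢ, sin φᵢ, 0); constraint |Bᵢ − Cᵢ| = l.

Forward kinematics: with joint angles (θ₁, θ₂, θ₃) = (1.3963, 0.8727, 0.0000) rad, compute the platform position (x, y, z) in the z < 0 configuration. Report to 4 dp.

O1 = (0.1713·cos0.0°, 0.1713·sin0.0°, -0.1773) = (0.1713, 0.0000, -0.1773)
arm 2 at φ=120.0°: e+L cos θ2 = 0.2557;  O2 = (-0.1278, 0.2214, -0.1379)
φ3=240.0°: virtual centre (-0.1600, -0.2771, 0.0000), radius l
eliminate P² terms by subtracting sphere 1 from 2 and 3
plane₁₂: -0.5982x+0.4429y+0.0787z = 0.0236
Cramer: x(z) = -0.0505+0.3211z;  y(z) = -0.0148+0.2559z
sphere 1 gives Az²+Bz+C=0 with A=1.1686, B=0.2046, C=-0.0216;  B²−4AC=0.1428;  roots -0.2492, 0.0741;  negative root z = -0.2492
x = -0.1305, y = -0.0786

(-0.1305, -0.0786, -0.2492)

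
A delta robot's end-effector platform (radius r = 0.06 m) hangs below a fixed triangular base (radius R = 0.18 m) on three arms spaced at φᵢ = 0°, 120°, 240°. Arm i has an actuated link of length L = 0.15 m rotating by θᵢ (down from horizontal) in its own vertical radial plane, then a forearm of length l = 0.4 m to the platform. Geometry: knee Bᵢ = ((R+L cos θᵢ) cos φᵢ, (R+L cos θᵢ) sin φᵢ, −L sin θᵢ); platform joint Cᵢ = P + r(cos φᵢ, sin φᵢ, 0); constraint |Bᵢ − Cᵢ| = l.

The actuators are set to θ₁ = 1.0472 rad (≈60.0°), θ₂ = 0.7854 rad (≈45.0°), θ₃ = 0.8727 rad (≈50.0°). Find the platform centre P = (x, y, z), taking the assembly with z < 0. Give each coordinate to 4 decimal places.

S1 = (0.1950·cos0.0°, 0.1950·sin0.0°, -0.1299) = (0.1950, 0.0000, -0.1299)
S2 = (0.2261·cos120.0°, 0.2261·sin120.0°, -0.1061) = (-0.1130, 0.1958, -0.1061)
φ3=240.0°: virtual centre (-0.1082, -0.1874, -0.1149), radius l
|S₂|²−|S₁|² = 0.0075;  |S₃|²−|S₁|² = 0.0051
plane₁₂: -0.6161x+0.3916y+0.0477z = 0.0075
Cramer: x(z) = -0.0103+0.0632z;  y(z) = 0.0029-0.0223z
into |P−S₁|² = l²: 1.0045z² + 0.2337z + -0.1010 = 0;  Δ = 0.4604;  z = -0.4541 or 0.2214 → z<0 root = -0.4541
x = -0.0390, y = 0.0130

(-0.0390, 0.0130, -0.4541)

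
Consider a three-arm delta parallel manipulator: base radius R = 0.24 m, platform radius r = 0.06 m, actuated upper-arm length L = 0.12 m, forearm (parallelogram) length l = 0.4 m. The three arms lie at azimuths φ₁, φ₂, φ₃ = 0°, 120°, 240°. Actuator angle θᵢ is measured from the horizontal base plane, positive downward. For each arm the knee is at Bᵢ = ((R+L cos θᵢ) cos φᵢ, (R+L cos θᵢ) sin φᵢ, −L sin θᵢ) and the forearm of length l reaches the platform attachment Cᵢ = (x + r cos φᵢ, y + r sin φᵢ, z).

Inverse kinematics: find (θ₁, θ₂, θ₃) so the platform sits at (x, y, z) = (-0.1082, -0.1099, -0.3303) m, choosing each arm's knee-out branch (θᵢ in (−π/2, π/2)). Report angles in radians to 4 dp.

φ1=0.0° → target in arm frame (-0.1082, -0.1099)
  A cos θ + B sin θ = C:  0.2882·cos θ + -0.3303·sin θ = -0.2443
  γ=atan2(-0.3303,0.2882)=-0.8534;  ψ=arccos(-0.5573)=2.1620;  θ1=γ+ψ≈1.3086
arm 2 (φ=120.0°): x'=-0.0411, y'=0.1487
  e−x'=0.2211;  (l²−L²−(e−x')²−y'²−z²)/2L = -0.1436
  √(A²+B²)=0.3975;  θ2 = -0.9810+1.9405 ≈ 0.9596
φ3=240.0° → target in arm frame (0.1493, -0.0388)
  A=0.0307, B=-0.3303, C=(l²−L²−A²−y'²−z²)/(2L)=0.1419
  γ=atan2(-0.3303,0.0307)=-1.4780;  ψ=arccos(0.4278)=1.1288;  θ3=γ+ψ≈-0.3493

θ₁ = 1.3086, θ₂ = 0.9596, θ₃ = -0.3493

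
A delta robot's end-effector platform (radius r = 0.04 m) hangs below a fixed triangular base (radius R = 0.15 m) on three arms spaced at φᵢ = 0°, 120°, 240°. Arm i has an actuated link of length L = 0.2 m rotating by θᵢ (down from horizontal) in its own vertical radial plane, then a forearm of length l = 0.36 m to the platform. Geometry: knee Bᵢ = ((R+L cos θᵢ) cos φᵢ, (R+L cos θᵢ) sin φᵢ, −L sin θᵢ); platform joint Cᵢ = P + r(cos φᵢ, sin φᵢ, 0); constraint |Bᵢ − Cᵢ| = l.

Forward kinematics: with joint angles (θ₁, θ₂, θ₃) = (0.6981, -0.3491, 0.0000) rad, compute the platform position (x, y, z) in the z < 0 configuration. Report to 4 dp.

arm 1 at φ=0.0°: ρ1 = 0.2632;  O1 = (0.2632, 0.0000, -0.1286)
O2 = (0.2979·cos120.0°, 0.2979·sin120.0°, 0.0684) = (-0.1490, 0.2580, 0.0684)
φ3=240.0°: virtual centre (-0.1550, -0.2685, 0.0000), radius l
eliminate P² terms by subtracting sphere 1 from 2 and 3
[-0.8244 0.5160 0.3939]·P = 0.0076;  [-0.8364 -0.5369 0.2571]·P = 0.0103
Cramer: x(z) = -0.0108+0.3937z;  y(z) = -0.0024-0.1344z
quadratic in z: (1.1731)z²+(0.0420)z+(-0.0380)=0, √Δ=0.4244 → z ∈ {-0.1988, 0.1630}; z = -0.1988 (taking z<0)
x = -0.0890, y = 0.0243

(-0.0890, 0.0243, -0.1988)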